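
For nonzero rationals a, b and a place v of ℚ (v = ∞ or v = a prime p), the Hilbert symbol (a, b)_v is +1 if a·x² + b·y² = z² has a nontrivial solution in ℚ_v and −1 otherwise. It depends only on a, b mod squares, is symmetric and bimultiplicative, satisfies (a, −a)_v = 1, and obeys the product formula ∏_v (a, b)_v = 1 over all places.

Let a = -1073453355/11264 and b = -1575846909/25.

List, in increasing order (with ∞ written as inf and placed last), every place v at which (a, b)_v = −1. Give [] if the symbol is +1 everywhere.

[2, 17, 19, 23, 37, inf]

(a, b) ≡ (-21505, -3573349) mod (ℚ^×)²; places V = {2, 3, 5, 7, 11, 13, 17, 19, 23, 37, ∞}.
(a,b)_23: α=1, u≡13; β=1, v≡4 (mod 23); (13|23)=+1, (4|23)=+1; sign (−1)^1·+1^1·+1^1 = -1.
(a,b)_∞: sgn(-21505)=−, sgn(-3573349)=−, so -1.
(a,b)_7: α=0, u≡5; β=2, v≡2 (mod 7); (5|7)=-1, (2|7)=+1; sign (−1)^0·-1^2·+1^0 = +1.
(a,b)_5: α=1, u≡1; β=-2, v≡1 (mod 5); (1|5)=+1, (1|5)=+1; sign (−1)^0·+1^-2·+1^1 = +1.
(a,b)_17: α=1, u≡6; β=1, v≡16 (mod 17); (6|17)=-1, (16|17)=+1; sign (−1)^0·-1^1·+1^1 = -1.
(a,b)_2: α=-10, β=0; u≡7, v≡3 (mod 8); ε(u)ε(v)=1·1, αω(v)=-10·1, βω(u)=0·0; sum ≡ 1  ⇒  -1.
(a,b)_19: α=2, u≡12; β=1, v≡13 (mod 19); (12|19)=-1, (13|19)=-1; sign (−1)^0·-1^1·-1^2 = -1.
(a,b)_13: α=2, u≡3; β=1, v≡12 (mod 13); (3|13)=+1, (12|13)=+1; sign (−1)^0·+1^1·+1^2 = +1.
(a,b)_3: α=2, u≡2; β=2, v≡2 (mod 3); (2|3)=-1, (2|3)=-1; sign (−1)^0·-1^2·-1^2 = +1.
(a,b)_11: α=-1, u≡4; β=0, v≡4 (mod 11); (4|11)=+1, (4|11)=+1; sign (−1)^0·+1^0·+1^-1 = +1.
(a,b)_37: α=0, u≡5; β=1, v≡26 (mod 37); (5|37)=-1, (26|37)=+1; sign (−1)^0·-1^1·+1^0 = -1.
(-21505, -3573349 / ℚ) ramifies at {2, 17, 19, 23, 37, ∞}: a division algebra.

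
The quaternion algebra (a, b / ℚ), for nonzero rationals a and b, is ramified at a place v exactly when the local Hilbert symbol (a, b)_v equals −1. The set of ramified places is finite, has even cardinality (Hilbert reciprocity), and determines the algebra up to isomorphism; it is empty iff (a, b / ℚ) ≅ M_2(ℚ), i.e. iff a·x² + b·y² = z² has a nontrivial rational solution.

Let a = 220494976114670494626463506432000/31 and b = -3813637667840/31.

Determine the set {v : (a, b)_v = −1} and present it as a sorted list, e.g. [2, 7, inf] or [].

[5, 13, 23, 37]

Mod squares: a ≡ 131905, b ≡ -13941785. Check v ∈ {∞, 2, 3, 5, 7, 11, 13, 17, 23, 31, 37, 41}.
v=11: a=11^4·(≡1), b=11^1·(≡2) mod 11; (1|11)=+1, (2|11)=-1; (−1)^{4·1·5}·(+1)^1·(-1)^4 = +1.
v=37: a=37^3·(≡31), b=37^1·(≡7) mod 37; (31|37)=-1, (7|37)=+1; (−1)^{3·1·18}·(-1)^1·(+1)^3 = -1.
v=23: a=23^1·(≡2), b=23^0·(≡22) mod 23; (2|23)=+1, (22|23)=-1; (−1)^{1·0·11}·(+1)^0·(-1)^1 = -1.
v=3: a=3^4·(≡1), b=3^0·(≡1) mod 3; (1|3)=+1, (1|3)=+1; (−1)^{4·0·1}·(+1)^0·(+1)^4 = +1.
v=7: a=7^4·(≡2), b=7^2·(≡3) mod 7; (2|7)=+1, (3|7)=-1; (−1)^{4·2·3}·(+1)^2·(-1)^4 = +1.
v=∞: 131905 > 0 and -13941785 < 0  ⇒  (a,b)_∞ = +1.
v=17: a=17^0·(≡9), b=17^1·(≡8) mod 17; (9|17)=+1, (8|17)=+1; (−1)^{0·1·8}·(+1)^1·(+1)^0 = +1.
v=2: v_2(a)=16, v_2(b)=10; units ≡ 1, 7 (mod 8); ε·ε+αω+βω = 0·1+16·0+10·0 ≡ 0  ⇒  (a,b)_2 = +1.
v=41: a=41^2·(≡1), b=41^0·(≡17) mod 41; (1|41)=+1, (17|41)=-1; (−1)^{2·0·20}·(+1)^0·(-1)^2 = +1.
v=13: a=13^6·(≡7), b=13^3·(≡12) mod 13; (7|13)=-1, (12|13)=+1; (−1)^{6·3·6}·(-1)^3·(+1)^6 = -1.
v=31: a=31^-1·(≡20), b=31^-1·(≡21) mod 31; (20|31)=+1, (21|31)=-1; (−1)^{-1·-1·15}·(+1)^-1·(-1)^-1 = +1.
v=5: a=5^3·(≡1), b=5^1·(≡2) mod 5; (1|5)=+1, (2|5)=-1; (−1)^{3·1·2}·(+1)^1·(-1)^3 = -1.
|Ram(131905, -13941785)| = 4, even; anisotropic at {5, 13, 23, 37}.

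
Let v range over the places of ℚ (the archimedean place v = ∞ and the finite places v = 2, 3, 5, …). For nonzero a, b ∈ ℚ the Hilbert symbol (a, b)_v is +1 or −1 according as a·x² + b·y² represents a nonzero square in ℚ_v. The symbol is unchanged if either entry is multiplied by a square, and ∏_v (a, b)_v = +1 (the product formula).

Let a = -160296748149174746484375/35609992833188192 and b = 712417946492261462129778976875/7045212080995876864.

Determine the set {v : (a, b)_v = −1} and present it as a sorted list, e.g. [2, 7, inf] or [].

Mod squares: a ≡ -1178, b ≡ 987753. Check v ∈ {∞, 2, 3, 5, 7, 11, 13, 17, 19, 23, 31, 37, 43}.
v=23: a=23^-6·(≡6), b=23^-8·(≡6) mod 23; (6|23)=+1, (6|23)=+1; (−1)^{-6·-8·11}·(+1)^-8·(+1)^-6 = +1.
v=∞: -1178 < 0 and 987753 > 0  ⇒  (a,b)_∞ = +1.
v=5: a=5^8·(≡2), b=5^4·(≡2) mod 5; (2|5)=-1, (2|5)=-1; (−1)^{8·4·2}·(-1)^4·(-1)^8 = +1.
v=7: a=7^2·(≡3), b=7^2·(≡1) mod 7; (3|7)=-1, (1|7)=+1; (−1)^{2·2·3}·(-1)^2·(+1)^2 = +1.
v=3: a=3^10·(≡1), b=3^15·(≡1) mod 3; (1|3)=+1, (1|3)=+1; (−1)^{10·15·1}·(+1)^15·(+1)^10 = +1.
v=37: a=37^-2·(≡13), b=37^0·(≡16) mod 37; (13|37)=-1, (16|37)=+1; (−1)^{-2·0·18}·(-1)^0·(+1)^-2 = +1.
v=13: a=13^2·(≡5), b=13^5·(≡1) mod 13; (5|13)=-1, (1|13)=+1; (−1)^{2·5·6}·(-1)^5·(+1)^2 = -1.
v=43: a=43^2·(≡30), b=43^3·(≡1) mod 43; (30|43)=-1, (1|43)=+1; (−1)^{2·3·21}·(-1)^3·(+1)^2 = -1.
v=31: a=31^1·(≡24), b=31^1·(≡13) mod 31; (24|31)=-1, (13|31)=-1; (−1)^{1·1·15}·(-1)^1·(-1)^1 = -1.
v=2: v_2(a)=-5, v_2(b)=-14; units ≡ 3, 1 (mod 8); ε·ε+αω+βω = 1·0+-5·0+-14·1 ≡ 0  ⇒  (a,b)_2 = +1.
v=19: a=19^-1·(≡13), b=19^-1·(≡8) mod 19; (13|19)=-1, (8|19)=-1; (−1)^{-1·-1·9}·(-1)^-1·(-1)^-1 = -1.
v=11: a=11^4·(≡6), b=11^6·(≡2) mod 11; (6|11)=-1, (2|11)=-1; (−1)^{4·6·5}·(-1)^6·(-1)^4 = +1.
v=17: a=17^-2·(≡3), b=17^-2·(≡4) mod 17; (3|17)=-1, (4|17)=+1; (−1)^{-2·-2·8}·(-1)^-2·(+1)^-2 = +1.
Ram(-1178, 987753) = {13, 19, 31, 43}; no ℚ_13-point on the conic.

[13, 19, 31, 43]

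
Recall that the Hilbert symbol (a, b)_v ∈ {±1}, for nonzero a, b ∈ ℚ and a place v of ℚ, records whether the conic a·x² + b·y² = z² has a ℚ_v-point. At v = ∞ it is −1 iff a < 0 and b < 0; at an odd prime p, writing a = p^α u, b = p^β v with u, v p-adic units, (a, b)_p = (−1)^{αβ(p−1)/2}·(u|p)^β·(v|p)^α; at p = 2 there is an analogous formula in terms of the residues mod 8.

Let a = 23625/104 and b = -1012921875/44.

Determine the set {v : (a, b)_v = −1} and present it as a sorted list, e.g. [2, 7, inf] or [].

Mod squares: a ≡ 2730, b ≡ -33. Check v ∈ {∞, 2, 3, 5, 7, 11, 13}.
v=13: a=13^-1·(≡7), b=13^0·(≡7) mod 13; (7|13)=-1, (7|13)=-1; (−1)^{-1·0·6}·(-1)^0·(-1)^-1 = -1.
v=2: v_2(a)=-3, v_2(b)=-2; units ≡ 5, 7 (mod 8); ε·ε+αω+βω = 0·1+-3·0+-2·1 ≡ 0  ⇒  (a,b)_2 = +1.
v=7: a=7^1·(≡6), b=7^4·(≡4) mod 7; (6|7)=-1, (4|7)=+1; (−1)^{1·4·3}·(-1)^4·(+1)^1 = +1.
v=11: a=11^0·(≡6), b=11^-1·(≡6) mod 11; (6|11)=-1, (6|11)=-1; (−1)^{0·-1·5}·(-1)^-1·(-1)^0 = -1.
v=∞: 2730 > 0 and -33 < 0  ⇒  (a,b)_∞ = +1.
v=3: a=3^3·(≡1), b=3^3·(≡1) mod 3; (1|3)=+1, (1|3)=+1; (−1)^{3·3·1}·(+1)^3·(+1)^3 = -1.
v=5: a=5^3·(≡1), b=5^6·(≡2) mod 5; (1|5)=+1, (2|5)=-1; (−1)^{3·6·2}·(+1)^6·(-1)^3 = -1.
Ram(2730, -33) = {3, 5, 11, 13}; no ℚ_3-point on the conic.

[3, 5, 11, 13]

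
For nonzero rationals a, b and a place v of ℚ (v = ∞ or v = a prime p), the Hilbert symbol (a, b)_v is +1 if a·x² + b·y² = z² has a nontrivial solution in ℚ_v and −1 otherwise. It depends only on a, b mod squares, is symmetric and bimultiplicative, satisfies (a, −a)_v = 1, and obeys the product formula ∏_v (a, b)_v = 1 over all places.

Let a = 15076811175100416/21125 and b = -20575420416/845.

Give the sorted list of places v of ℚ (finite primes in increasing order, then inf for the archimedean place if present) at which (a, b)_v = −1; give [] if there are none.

[2, 3, 7, 17]

Mod squares: a ≡ 1995, b ≡ -4845. Check v ∈ {∞, 2, 3, 5, 7, 13, 17, 19, 23, 29}.
v=3: a=3^5·(≡2), b=3^5·(≡2) mod 3; (2|3)=-1, (2|3)=-1; (−1)^{5·5·1}·(-1)^5·(-1)^5 = -1.
v=23: a=23^2·(≡20), b=23^0·(≡9) mod 23; (20|23)=-1, (9|23)=+1; (−1)^{2·0·11}·(-1)^0·(+1)^2 = +1.
v=17: a=17^0·(≡11), b=17^1·(≡8) mod 17; (11|17)=-1, (8|17)=+1; (−1)^{0·1·8}·(-1)^1·(+1)^0 = -1.
v=29: a=29^2·(≡16), b=29^0·(≡2) mod 29; (16|29)=+1, (2|29)=-1; (−1)^{2·0·14}·(+1)^0·(-1)^2 = +1.
v=19: a=19^1·(≡10), b=19^1·(≡16) mod 19; (10|19)=-1, (16|19)=+1; (−1)^{1·1·9}·(-1)^1·(+1)^1 = +1.
v=7: a=7^1·(≡6), b=7^0·(≡6) mod 7; (6|7)=-1, (6|7)=-1; (−1)^{1·0·3}·(-1)^0·(-1)^1 = -1.
v=13: a=13^-2·(≡5), b=13^-2·(≡12) mod 13; (5|13)=-1, (12|13)=+1; (−1)^{-2·-2·6}·(-1)^-2·(+1)^-2 = +1.
v=2: v_2(a)=20, v_2(b)=18; units ≡ 3, 3 (mod 8); ε·ε+αω+βω = 1·1+20·1+18·1 ≡ 1  ⇒  (a,b)_2 = -1.
v=5: a=5^-3·(≡4), b=5^-1·(≡1) mod 5; (4|5)=+1, (1|5)=+1; (−1)^{-3·-1·2}·(+1)^-1·(+1)^-3 = +1.
v=∞: 1995 > 0 and -4845 < 0  ⇒  (a,b)_∞ = +1.
Ram(1995, -4845) = {2, 3, 7, 17}; no ℚ_2-point on the conic.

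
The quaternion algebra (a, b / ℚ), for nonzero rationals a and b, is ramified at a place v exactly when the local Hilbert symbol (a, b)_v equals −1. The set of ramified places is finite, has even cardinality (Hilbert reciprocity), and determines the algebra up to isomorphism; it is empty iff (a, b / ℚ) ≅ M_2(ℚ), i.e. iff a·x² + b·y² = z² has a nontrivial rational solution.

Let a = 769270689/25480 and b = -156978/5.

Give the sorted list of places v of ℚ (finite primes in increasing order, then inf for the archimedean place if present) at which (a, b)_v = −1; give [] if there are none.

[2, 5, 13, 19]

Mod squares: a ≡ 125970, b ≡ -9690. Check v ∈ {∞, 2, 3, 5, 7, 11, 13, 17, 19}.
v=∞: 125970 > 0 and -9690 < 0  ⇒  (a,b)_∞ = +1.
v=5: a=5^-1·(≡4), b=5^-1·(≡2) mod 5; (4|5)=+1, (2|5)=-1; (−1)^{-1·-1·2}·(+1)^-1·(-1)^-1 = -1.
v=19: a=19^1·(≡14), b=19^1·(≡12) mod 19; (14|19)=-1, (12|19)=-1; (−1)^{1·1·9}·(-1)^1·(-1)^1 = -1.
v=17: a=17^1·(≡4), b=17^1·(≡13) mod 17; (4|17)=+1, (13|17)=+1; (−1)^{1·1·8}·(+1)^1·(+1)^1 = +1.
v=2: v_2(a)=-3, v_2(b)=1; units ≡ 1, 3 (mod 8); ε·ε+αω+βω = 0·1+-3·1+1·0 ≡ 1  ⇒  (a,b)_2 = -1.
v=7: a=7^-2·(≡6), b=7^0·(≡5) mod 7; (6|7)=-1, (5|7)=-1; (−1)^{-2·0·3}·(-1)^0·(-1)^-2 = +1.
v=3: a=3^9·(≡2), b=3^5·(≡1) mod 3; (2|3)=-1, (1|3)=+1; (−1)^{9·5·1}·(-1)^5·(+1)^9 = +1.
v=13: a=13^-1·(≡7), b=13^0·(≡2) mod 13; (7|13)=-1, (2|13)=-1; (−1)^{-1·0·6}·(-1)^0·(-1)^-1 = -1.
v=11: a=11^2·(≡4), b=11^0·(≡5) mod 11; (4|11)=+1, (5|11)=+1; (−1)^{2·0·5}·(+1)^0·(+1)^2 = +1.
(125970, -9690 / ℚ) ramifies at {2, 5, 13, 19}: a division algebra.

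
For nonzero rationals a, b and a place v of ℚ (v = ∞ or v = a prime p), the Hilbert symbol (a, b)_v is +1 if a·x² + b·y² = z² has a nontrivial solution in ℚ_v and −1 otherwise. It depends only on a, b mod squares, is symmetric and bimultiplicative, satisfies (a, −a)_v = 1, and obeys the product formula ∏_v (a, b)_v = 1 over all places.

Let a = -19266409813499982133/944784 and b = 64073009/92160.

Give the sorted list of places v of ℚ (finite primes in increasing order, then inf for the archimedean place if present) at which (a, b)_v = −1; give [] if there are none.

Mod squares: a ≡ -13, b ≡ 10010. Check v ∈ {∞, 2, 3, 5, 7, 11, 13, 19, 23}.
v=13: a=13^3·(≡3), b=13^1·(≡1) mod 13; (3|13)=+1, (1|13)=+1; (−1)^{3·1·6}·(+1)^1·(+1)^3 = +1.
v=5: a=5^0·(≡3), b=5^-1·(≡2) mod 5; (3|5)=-1, (2|5)=-1; (−1)^{0·-1·2}·(-1)^-1·(-1)^0 = -1.
v=19: a=19^2·(≡1), b=19^0·(≡5) mod 19; (1|19)=+1, (5|19)=+1; (−1)^{2·0·9}·(+1)^0·(+1)^2 = +1.
v=11: a=11^6·(≡5), b=11^3·(≡7) mod 11; (5|11)=+1, (7|11)=-1; (−1)^{6·3·5}·(+1)^3·(-1)^6 = +1.
v=7: a=7^2·(≡1), b=7^1·(≡2) mod 7; (1|7)=+1, (2|7)=+1; (−1)^{2·1·3}·(+1)^1·(+1)^2 = +1.
v=∞: -13 < 0 and 10010 > 0  ⇒  (a,b)_∞ = +1.
v=23: a=23^4·(≡17), b=23^2·(≡20) mod 23; (17|23)=-1, (20|23)=-1; (−1)^{4·2·11}·(-1)^2·(-1)^4 = +1.
v=3: a=3^-10·(≡2), b=3^-2·(≡2) mod 3; (2|3)=-1, (2|3)=-1; (−1)^{-10·-2·1}·(-1)^-2·(-1)^-10 = +1.
v=2: v_2(a)=-4, v_2(b)=-11; units ≡ 3, 5 (mod 8); ε·ε+αω+βω = 1·0+-4·1+-11·1 ≡ 1  ⇒  (a,b)_2 = -1.
(-13, 10010 / ℚ) ramifies at {2, 5}: a division algebra.

[2, 5]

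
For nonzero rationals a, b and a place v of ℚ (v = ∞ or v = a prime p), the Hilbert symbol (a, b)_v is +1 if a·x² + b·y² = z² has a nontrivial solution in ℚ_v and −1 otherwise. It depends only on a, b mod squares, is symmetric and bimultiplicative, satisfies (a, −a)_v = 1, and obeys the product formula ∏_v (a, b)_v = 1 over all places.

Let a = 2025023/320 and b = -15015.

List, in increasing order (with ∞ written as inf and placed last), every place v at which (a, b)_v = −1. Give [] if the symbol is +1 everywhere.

Mod squares: a ≡ 715, b ≡ -15015. Check v ∈ {∞, 2, 3, 5, 7, 11, 13, 17}.
v=2: v_2(a)=-6, v_2(b)=0; units ≡ 3, 1 (mod 8); ε·ε+αω+βω = 1·0+-6·0+0·1 ≡ 0  ⇒  (a,b)_2 = +1.
v=17: a=17^2·(≡16), b=17^0·(≡13) mod 17; (16|17)=+1, (13|17)=+1; (−1)^{2·0·8}·(+1)^0·(+1)^2 = +1.
v=11: a=11^1·(≡8), b=11^1·(≡10) mod 11; (8|11)=-1, (10|11)=-1; (−1)^{1·1·5}·(-1)^1·(-1)^1 = -1.
v=∞: 715 > 0 and -15015 < 0  ⇒  (a,b)_∞ = +1.
v=13: a=13^1·(≡12), b=13^1·(≡2) mod 13; (12|13)=+1, (2|13)=-1; (−1)^{1·1·6}·(+1)^1·(-1)^1 = -1.
v=5: a=5^-1·(≡2), b=5^1·(≡2) mod 5; (2|5)=-1, (2|5)=-1; (−1)^{-1·1·2}·(-1)^1·(-1)^-1 = +1.
v=7: a=7^2·(≡4), b=7^1·(≡4) mod 7; (4|7)=+1, (4|7)=+1; (−1)^{2·1·3}·(+1)^1·(+1)^2 = +1.
v=3: a=3^0·(≡1), b=3^1·(≡2) mod 3; (1|3)=+1, (2|3)=-1; (−1)^{0·1·1}·(+1)^1·(-1)^0 = +1.
|Ram(715, -15015)| = 2, even; anisotropic at {11, 13}.

[11, 13]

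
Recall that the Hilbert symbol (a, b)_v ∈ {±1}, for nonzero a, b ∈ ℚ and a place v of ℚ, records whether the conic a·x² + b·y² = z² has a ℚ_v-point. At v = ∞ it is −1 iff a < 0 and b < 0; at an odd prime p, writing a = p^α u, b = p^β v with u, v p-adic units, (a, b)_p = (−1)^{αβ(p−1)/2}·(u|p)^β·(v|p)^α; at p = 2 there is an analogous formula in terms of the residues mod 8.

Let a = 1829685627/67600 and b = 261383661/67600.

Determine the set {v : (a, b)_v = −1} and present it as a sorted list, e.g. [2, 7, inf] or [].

(a, b) ≡ (7843, 54901) mod (ℚ^×)²; places V = {2, 3, 5, 7, 11, 13, 23, 31, ∞}.
(a,b)_31: α=1, u≡19; β=1, v≡16 (mod 31); (19|31)=+1, (16|31)=+1; sign (−1)^1·+1^1·+1^1 = -1.
(a,b)_5: α=-2, u≡3; β=-2, v≡4 (mod 5); (3|5)=-1, (4|5)=+1; sign (−1)^0·-1^-2·+1^-2 = +1.
(a,b)_3: α=2, u≡1; β=2, v≡1 (mod 3); (1|3)=+1, (1|3)=+1; sign (−1)^0·+1^2·+1^2 = +1.
(a,b)_2: α=-4, β=-4; u≡3, v≡5 (mod 8); ε(u)ε(v)=1·0, αω(v)=-4·1, βω(u)=-4·1; sum ≡ 0  ⇒  +1.
(a,b)_∞: sgn(7843)=+, sgn(54901)=+, so +1.
(a,b)_11: α=1, u≡4; β=1, v≡10 (mod 11); (4|11)=+1, (10|11)=-1; sign (−1)^1·+1^1·-1^1 = +1.
(a,b)_13: α=-2, u≡12; β=-2, v≡11 (mod 13); (12|13)=+1, (11|13)=-1; sign (−1)^0·+1^-2·-1^-2 = +1.
(a,b)_7: α=2, u≡3; β=1, v≡3 (mod 7); (3|7)=-1, (3|7)=-1; sign (−1)^0·-1^1·-1^2 = -1.
(a,b)_23: α=3, u≡10; β=3, v≡8 (mod 23); (10|23)=-1, (8|23)=+1; sign (−1)^1·-1^3·+1^3 = +1.
Ram(7843, 54901) = {7, 31}; no ℚ_7-point on the conic.

[7, 31]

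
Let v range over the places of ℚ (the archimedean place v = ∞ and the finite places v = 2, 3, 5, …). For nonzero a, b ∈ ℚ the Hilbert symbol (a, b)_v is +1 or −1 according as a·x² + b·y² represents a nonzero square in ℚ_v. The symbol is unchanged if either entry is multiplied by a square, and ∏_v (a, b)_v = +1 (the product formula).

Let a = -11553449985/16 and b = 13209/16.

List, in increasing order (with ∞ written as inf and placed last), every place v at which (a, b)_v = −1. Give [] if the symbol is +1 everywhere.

[31, 37]

(a, b) ≡ (-142635185, 13209) mod (ℚ^×)²; places V = {2, 3, 5, 7, 11, 17, 19, 31, 37, ∞}.
(a,b)_5: α=1, u≡3; β=0, v≡4 (mod 5); (3|5)=-1, (4|5)=+1; sign (−1)^0·-1^0·+1^1 = +1.
(a,b)_3: α=4, u≡1; β=1, v≡2 (mod 3); (1|3)=+1, (2|3)=-1; sign (−1)^0·+1^1·-1^4 = +1.
(a,b)_11: α=1, u≡5; β=0, v≡4 (mod 11); (5|11)=+1, (4|11)=+1; sign (−1)^0·+1^0·+1^1 = +1.
(a,b)_31: α=1, u≡1; β=0, v≡6 (mod 31); (1|31)=+1, (6|31)=-1; sign (−1)^0·+1^0·-1^1 = -1.
(a,b)_37: α=1, u≡4; β=1, v≡20 (mod 37); (4|37)=+1, (20|37)=-1; sign (−1)^0·+1^1·-1^1 = -1.
(a,b)_∞: sgn(-142635185)=−, sgn(13209)=+, so +1.
(a,b)_19: α=1, u≡10; β=0, v≡5 (mod 19); (10|19)=-1, (5|19)=+1; sign (−1)^0·-1^0·+1^1 = +1.
(a,b)_17: α=1, u≡10; β=1, v≡5 (mod 17); (10|17)=-1, (5|17)=-1; sign (−1)^0·-1^1·-1^1 = +1.
(a,b)_7: α=1, u≡5; β=1, v≡2 (mod 7); (5|7)=-1, (2|7)=+1; sign (−1)^1·-1^1·+1^1 = +1.
(a,b)_2: α=-4, β=-4; u≡7, v≡1 (mod 8); ε(u)ε(v)=1·0, αω(v)=-4·0, βω(u)=-4·0; sum ≡ 0  ⇒  +1.
|Ram(-142635185, 13209)| = 2, even; anisotropic at {31, 37}.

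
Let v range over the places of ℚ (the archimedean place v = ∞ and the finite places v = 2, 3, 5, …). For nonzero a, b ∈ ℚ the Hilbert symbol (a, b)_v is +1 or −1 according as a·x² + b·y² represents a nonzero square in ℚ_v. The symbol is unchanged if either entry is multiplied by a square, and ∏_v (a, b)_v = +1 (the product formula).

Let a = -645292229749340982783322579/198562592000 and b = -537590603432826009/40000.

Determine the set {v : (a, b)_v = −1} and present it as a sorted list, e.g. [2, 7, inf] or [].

(a, b) ≡ (-20376455, -209) mod (ℚ^×)²; places V = {2, 3, 5, 7, 11, 17, 19, 29, 31, 37, 47, 53, ∞}.
(a,b)_19: α=1, u≡3; β=1, v≡8 (mod 19); (3|19)=-1, (8|19)=-1; sign (−1)^1·-1^1·-1^1 = -1.
(a,b)_∞: sgn(-20376455)=−, sgn(-209)=−, so -1.
(a,b)_7: α=2, u≡5; β=0, v≡2 (mod 7); (5|7)=-1, (2|7)=+1; sign (−1)^0·-1^0·+1^2 = +1.
(a,b)_29: α=2, u≡2; β=0, v≡20 (mod 29); (2|29)=-1, (20|29)=+1; sign (−1)^0·-1^0·+1^2 = +1.
(a,b)_2: α=-8, β=-6; u≡1, v≡7 (mod 8); ε(u)ε(v)=0·1, αω(v)=-8·0, βω(u)=-6·0; sum ≡ 0  ⇒  +1.
(a,b)_53: α=-2, u≡14; β=0, v≡26 (mod 53); (14|53)=-1, (26|53)=-1; sign (−1)^0·-1^0·-1^-2 = +1.
(a,b)_37: α=3, u≡26; β=2, v≡32 (mod 37); (26|37)=+1, (32|37)=-1; sign (−1)^0·+1^2·-1^3 = -1.
(a,b)_47: α=-2, u≡38; β=0, v≡19 (mod 47); (38|47)=-1, (19|47)=-1; sign (−1)^0·-1^0·-1^-2 = +1.
(a,b)_11: α=3, u≡10; β=1, v≡3 (mod 11); (10|11)=-1, (3|11)=+1; sign (−1)^1·-1^1·+1^3 = +1.
(a,b)_5: α=-3, u≡1; β=-4, v≡4 (mod 5); (1|5)=+1, (4|5)=+1; sign (−1)^0·+1^-4·+1^-3 = +1.
(a,b)_31: α=3, u≡4; β=2, v≡19 (mod 31); (4|31)=+1, (19|31)=+1; sign (−1)^0·+1^2·+1^3 = +1.
(a,b)_3: α=0, u≡1; β=4, v≡1 (mod 3); (1|3)=+1, (1|3)=+1; sign (−1)^0·+1^4·+1^0 = +1.
(a,b)_17: α=7, u≡15; β=6, v≡12 (mod 17); (15|17)=+1, (12|17)=-1; sign (−1)^0·+1^6·-1^7 = -1.
Ram(-20376455, -209) = {17, 19, 37, ∞}; no ℚ_17-point on the conic.

[17, 19, 37, inf]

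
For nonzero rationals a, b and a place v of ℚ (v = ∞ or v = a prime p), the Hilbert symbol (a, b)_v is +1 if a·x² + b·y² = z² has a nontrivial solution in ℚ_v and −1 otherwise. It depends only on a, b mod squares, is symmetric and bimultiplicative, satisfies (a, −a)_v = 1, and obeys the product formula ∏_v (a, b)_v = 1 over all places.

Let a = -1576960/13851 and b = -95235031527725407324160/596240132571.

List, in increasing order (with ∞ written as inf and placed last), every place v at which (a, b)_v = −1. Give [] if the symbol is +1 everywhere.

[2, 17, 23, inf]

(a, b) ≡ (-7315, -817190) mod (ℚ^×)²; places V = {2, 3, 5, 7, 11, 17, 19, 23, 31, ∞}.
(a,b)_7: α=1, u≡3; β=4, v≡4 (mod 7); (3|7)=-1, (4|7)=+1; sign (−1)^0·-1^4·+1^1 = +1.
(a,b)_2: α=12, β=11; u≡5, v≡5 (mod 8); ε(u)ε(v)=0·0, αω(v)=12·1, βω(u)=11·1; sum ≡ 1  ⇒  -1.
(a,b)_5: α=1, u≡3; β=1, v≡3 (mod 5); (3|5)=-1, (3|5)=-1; sign (−1)^0·-1^1·-1^1 = +1.
(a,b)_19: α=-1, u≡3; β=-1, v≡11 (mod 19); (3|19)=-1, (11|19)=+1; sign (−1)^1·-1^-1·+1^-1 = +1.
(a,b)_3: α=-6, u≡2; β=-22, v≡1 (mod 3); (2|3)=-1, (1|3)=+1; sign (−1)^0·-1^-22·+1^-6 = +1.
(a,b)_31: α=0, u≡19; β=2, v≡19 (mod 31); (19|31)=+1, (19|31)=+1; sign (−1)^0·+1^2·+1^0 = +1.
(a,b)_∞: sgn(-7315)=−, sgn(-817190)=−, so -1.
(a,b)_11: α=1, u≡7; β=7, v≡1 (mod 11); (7|11)=-1, (1|11)=+1; sign (−1)^1·-1^7·+1^1 = +1.
(a,b)_23: α=0, u≡7; β=3, v≡5 (mod 23); (7|23)=-1, (5|23)=-1; sign (−1)^0·-1^3·-1^0 = -1.
(a,b)_17: α=0, u≡10; β=1, v≡6 (mod 17); (10|17)=-1, (6|17)=-1; sign (−1)^0·-1^1·-1^0 = -1.
Ram(-7315, -817190) = {2, 17, 23, ∞}; no ℚ_2-point on the conic.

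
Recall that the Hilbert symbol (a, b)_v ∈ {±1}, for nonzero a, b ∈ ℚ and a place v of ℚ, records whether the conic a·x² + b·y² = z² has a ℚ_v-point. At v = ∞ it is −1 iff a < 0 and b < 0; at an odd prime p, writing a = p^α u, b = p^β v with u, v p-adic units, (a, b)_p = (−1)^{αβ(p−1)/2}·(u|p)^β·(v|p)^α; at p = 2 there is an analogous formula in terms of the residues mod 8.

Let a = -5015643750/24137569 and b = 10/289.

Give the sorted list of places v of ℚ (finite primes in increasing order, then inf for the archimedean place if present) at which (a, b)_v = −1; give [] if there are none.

(a, b) ≡ (-2470, 10) mod (ℚ^×)²; places V = {2, 3, 5, 13, 17, 19, ∞}.
(a,b)_13: α=1, u≡8; β=0, v≡12 (mod 13); (8|13)=-1, (12|13)=+1; sign (−1)^0·-1^0·+1^1 = +1.
(a,b)_19: α=3, u≡14; β=0, v≡12 (mod 19); (14|19)=-1, (12|19)=-1; sign (−1)^0·-1^0·-1^3 = -1.
(a,b)_5: α=5, u≡1; β=1, v≡3 (mod 5); (1|5)=+1, (3|5)=-1; sign (−1)^0·+1^1·-1^5 = -1.
(a,b)_3: α=2, u≡2; β=0, v≡1 (mod 3); (2|3)=-1, (1|3)=+1; sign (−1)^0·-1^0·+1^2 = +1.
(a,b)_∞: sgn(-2470)=−, sgn(10)=+, so +1.
(a,b)_2: α=1, β=1; u≡5, v≡5 (mod 8); ε(u)ε(v)=0·0, αω(v)=1·1, βω(u)=1·1; sum ≡ 0  ⇒  +1.
(a,b)_17: α=-6, u≡6; β=-2, v≡10 (mod 17); (6|17)=-1, (10|17)=-1; sign (−1)^0·-1^-2·-1^-6 = +1.
(-2470, 10 / ℚ) ramifies at {5, 19}: a division algebra.

[5, 19]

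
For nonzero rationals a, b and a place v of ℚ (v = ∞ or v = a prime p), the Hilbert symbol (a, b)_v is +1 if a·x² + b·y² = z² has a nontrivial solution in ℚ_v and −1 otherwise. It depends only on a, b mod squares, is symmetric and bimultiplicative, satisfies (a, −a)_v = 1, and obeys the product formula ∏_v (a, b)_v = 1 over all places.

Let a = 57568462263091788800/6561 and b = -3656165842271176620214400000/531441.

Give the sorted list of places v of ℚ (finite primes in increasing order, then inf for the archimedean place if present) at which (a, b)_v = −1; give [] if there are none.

Mod squares: a ≡ 23, b ≡ -482885. Check v ∈ {∞, 2, 3, 5, 11, 13, 17, 19, 23}.
v=13: a=13^0·(≡10), b=13^1·(≡1) mod 13; (10|13)=+1, (1|13)=+1; (−1)^{0·1·6}·(+1)^1·(+1)^0 = +1.
v=17: a=17^2·(≡3), b=17^3·(≡13) mod 17; (3|17)=-1, (13|17)=+1; (−1)^{2·3·8}·(-1)^3·(+1)^2 = -1.
v=11: a=11^6·(≡3), b=11^8·(≡9) mod 11; (3|11)=+1, (9|11)=+1; (−1)^{6·8·5}·(+1)^8·(+1)^6 = +1.
v=23: a=23^3·(≡13), b=23^3·(≡6) mod 23; (13|23)=+1, (6|23)=+1; (−1)^{3·3·11}·(+1)^3·(+1)^3 = -1.
v=∞: 23 > 0 and -482885 < 0  ⇒  (a,b)_∞ = +1.
v=5: a=5^2·(≡2), b=5^5·(≡2) mod 5; (2|5)=-1, (2|5)=-1; (−1)^{2·5·2}·(-1)^5·(-1)^2 = -1.
v=3: a=3^-8·(≡2), b=3^-12·(≡1) mod 3; (2|3)=-1, (1|3)=+1; (−1)^{-8·-12·1}·(-1)^-12·(+1)^-8 = +1.
v=2: v_2(a)=10, v_2(b)=10; units ≡ 7, 3 (mod 8); ε·ε+αω+βω = 1·1+10·1+10·0 ≡ 1  ⇒  (a,b)_2 = -1.
v=19: a=19^2·(≡1), b=19^3·(≡9) mod 19; (1|19)=+1, (9|19)=+1; (−1)^{2·3·9}·(+1)^3·(+1)^2 = +1.
|Ram(23, -482885)| = 4, even; anisotropic at {2, 5, 17, 23}.

[2, 5, 17, 23]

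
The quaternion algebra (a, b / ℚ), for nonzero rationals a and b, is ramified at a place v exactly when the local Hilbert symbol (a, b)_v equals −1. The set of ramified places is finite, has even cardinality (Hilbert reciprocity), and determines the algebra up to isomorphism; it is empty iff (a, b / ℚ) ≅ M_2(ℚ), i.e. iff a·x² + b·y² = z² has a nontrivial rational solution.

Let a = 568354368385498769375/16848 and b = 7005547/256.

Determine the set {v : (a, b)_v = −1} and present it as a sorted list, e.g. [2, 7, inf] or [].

Mod squares: a ≡ 1547, b ≡ 13243. Check v ∈ {∞, 2, 3, 5, 7, 13, 17, 19, 23, 41}.
v=13: a=13^-1·(≡6), b=13^0·(≡9) mod 13; (6|13)=-1, (9|13)=+1; (−1)^{-1·0·6}·(-1)^0·(+1)^-1 = +1.
v=41: a=41^4·(≡7), b=41^1·(≡2) mod 41; (7|41)=-1, (2|41)=+1; (−1)^{4·1·20}·(-1)^1·(+1)^4 = -1.
v=∞: 1547 > 0 and 13243 > 0  ⇒  (a,b)_∞ = +1.
v=23: a=23^2·(≡16), b=23^2·(≡6) mod 23; (16|23)=+1, (6|23)=+1; (−1)^{2·2·11}·(+1)^2·(+1)^2 = +1.
v=5: a=5^4·(≡2), b=5^0·(≡2) mod 5; (2|5)=-1, (2|5)=-1; (−1)^{4·0·2}·(-1)^0·(-1)^4 = +1.
v=7: a=7^3·(≡4), b=7^0·(≡6) mod 7; (4|7)=+1, (6|7)=-1; (−1)^{3·0·3}·(+1)^0·(-1)^3 = -1.
v=17: a=17^3·(≡7), b=17^1·(≡11) mod 17; (7|17)=-1, (11|17)=-1; (−1)^{3·1·8}·(-1)^1·(-1)^3 = +1.
v=19: a=19^2·(≡10), b=19^1·(≡2) mod 19; (10|19)=-1, (2|19)=-1; (−1)^{2·1·9}·(-1)^1·(-1)^2 = -1.
v=3: a=3^-4·(≡2), b=3^0·(≡1) mod 3; (2|3)=-1, (1|3)=+1; (−1)^{-4·0·1}·(-1)^0·(+1)^-4 = +1.
v=2: v_2(a)=-4, v_2(b)=-8; units ≡ 3, 3 (mod 8); ε·ε+αω+βω = 1·1+-4·1+-8·1 ≡ 1  ⇒  (a,b)_2 = -1.
|Ram(1547, 13243)| = 4, even; anisotropic at {2, 7, 19, 41}.

[2, 7, 19, 41]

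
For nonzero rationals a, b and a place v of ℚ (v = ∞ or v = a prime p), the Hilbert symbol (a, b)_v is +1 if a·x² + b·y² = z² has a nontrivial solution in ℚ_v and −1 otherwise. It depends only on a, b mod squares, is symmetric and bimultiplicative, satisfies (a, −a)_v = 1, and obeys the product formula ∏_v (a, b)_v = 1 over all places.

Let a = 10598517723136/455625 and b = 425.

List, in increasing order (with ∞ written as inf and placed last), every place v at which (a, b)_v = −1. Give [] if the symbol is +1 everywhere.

[17, 29]

(a, b) ≡ (52806709, 17) mod (ℚ^×)²; places V = {2, 3, 5, 7, 17, 29, 43, 47, 53, ∞}.
(a,b)_7: α=2, u≡2; β=0, v≡5 (mod 7); (2|7)=+1, (5|7)=-1; sign (−1)^0·+1^0·-1^2 = +1.
(a,b)_3: α=-6, u≡1; β=0, v≡2 (mod 3); (1|3)=+1, (2|3)=-1; sign (−1)^0·+1^0·-1^-6 = +1.
(a,b)_29: α=1, u≡15; β=0, v≡19 (mod 29); (15|29)=-1, (19|29)=-1; sign (−1)^0·-1^0·-1^1 = -1.
(a,b)_5: α=-4, u≡4; β=2, v≡2 (mod 5); (4|5)=+1, (2|5)=-1; sign (−1)^0·+1^2·-1^-4 = +1.
(a,b)_17: α=1, u≡5; β=1, v≡8 (mod 17); (5|17)=-1, (8|17)=+1; sign (−1)^0·-1^1·+1^1 = -1.
(a,b)_∞: sgn(52806709)=+, sgn(17)=+, so +1.
(a,b)_53: α=1, u≡49; β=0, v≡1 (mod 53); (49|53)=+1, (1|53)=+1; sign (−1)^0·+1^0·+1^1 = +1.
(a,b)_47: α=1, u≡24; β=0, v≡2 (mod 47); (24|47)=+1, (2|47)=+1; sign (−1)^0·+1^0·+1^1 = +1.
(a,b)_2: α=12, β=0; u≡5, v≡1 (mod 8); ε(u)ε(v)=0·0, αω(v)=12·0, βω(u)=0·1; sum ≡ 0  ⇒  +1.
(a,b)_43: α=1, u≡30; β=0, v≡38 (mod 43); (30|43)=-1, (38|43)=+1; sign (−1)^0·-1^0·+1^1 = +1.
Ram(52806709, 17) = {17, 29}; no ℚ_17-point on the conic.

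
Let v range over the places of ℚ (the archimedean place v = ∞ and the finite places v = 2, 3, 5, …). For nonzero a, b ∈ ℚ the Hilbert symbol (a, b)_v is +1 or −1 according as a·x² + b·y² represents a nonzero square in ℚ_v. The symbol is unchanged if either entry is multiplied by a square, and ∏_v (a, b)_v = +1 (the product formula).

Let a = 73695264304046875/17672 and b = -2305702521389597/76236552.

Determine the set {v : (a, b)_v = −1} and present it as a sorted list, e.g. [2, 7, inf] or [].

[2, 17, 19, 31]

(a, b) ≡ (693158, -1263994) mod (ℚ^×)²; places V = {2, 3, 5, 7, 11, 17, 19, 29, 31, 37, 47, ∞}.
(a,b)_5: α=6, u≡2; β=0, v≡4 (mod 5); (2|5)=-1, (4|5)=+1; sign (−1)^0·-1^0·+1^6 = +1.
(a,b)_11: α=0, u≡1; β=2, v≡3 (mod 11); (1|11)=+1, (3|11)=+1; sign (−1)^0·+1^2·+1^0 = +1.
(a,b)_37: α=1, u≡11; β=1, v≡30 (mod 37); (11|37)=+1, (30|37)=+1; sign (−1)^0·+1^1·+1^1 = +1.
(a,b)_7: α=2, u≡2; β=-6, v≡5 (mod 7); (2|7)=+1, (5|7)=-1; sign (−1)^0·+1^-6·-1^2 = +1.
(a,b)_∞: sgn(693158)=+, sgn(-1263994)=−, so +1.
(a,b)_3: α=0, u≡2; β=-4, v≡2 (mod 3); (2|3)=-1, (2|3)=-1; sign (−1)^0·-1^-4·-1^0 = +1.
(a,b)_19: α=1, u≡3; β=3, v≡13 (mod 19); (3|19)=-1, (13|19)=-1; sign (−1)^1·-1^3·-1^1 = -1.
(a,b)_29: α=1, u≡7; β=1, v≡1 (mod 29); (7|29)=+1, (1|29)=+1; sign (−1)^0·+1^1·+1^1 = +1.
(a,b)_17: α=3, u≡1; β=4, v≡11 (mod 17); (1|17)=+1, (11|17)=-1; sign (−1)^0·+1^4·-1^3 = -1.
(a,b)_2: α=-3, β=-3; u≡3, v≡3 (mod 8); ε(u)ε(v)=1·1, αω(v)=-3·1, βω(u)=-3·1; sum ≡ 1  ⇒  -1.
(a,b)_31: α=2, u≡3; β=1, v≡13 (mod 31); (3|31)=-1, (13|31)=-1; sign (−1)^0·-1^1·-1^2 = -1.
(a,b)_47: α=-2, u≡8; β=0, v≡4 (mod 47); (8|47)=+1, (4|47)=+1; sign (−1)^0·+1^0·+1^-2 = +1.
|Ram(693158, -1263994)| = 4, even; anisotropic at {2, 17, 19, 31}.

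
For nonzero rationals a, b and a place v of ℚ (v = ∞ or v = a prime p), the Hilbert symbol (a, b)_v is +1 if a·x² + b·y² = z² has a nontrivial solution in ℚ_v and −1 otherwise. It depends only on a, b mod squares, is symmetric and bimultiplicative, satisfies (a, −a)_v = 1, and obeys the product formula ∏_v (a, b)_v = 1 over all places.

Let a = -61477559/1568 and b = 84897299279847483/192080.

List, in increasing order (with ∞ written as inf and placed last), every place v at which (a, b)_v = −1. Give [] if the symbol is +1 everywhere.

Mod squares: a ≡ -8398, b ≡ 1615. Check v ∈ {∞, 2, 3, 5, 7, 11, 13, 17, 19}.
v=13: a=13^1·(≡4), b=13^4·(≡4) mod 13; (4|13)=+1, (4|13)=+1; (−1)^{1·4·6}·(+1)^4·(+1)^1 = +1.
v=3: a=3^0·(≡2), b=3^6·(≡1) mod 3; (2|3)=-1, (1|3)=+1; (−1)^{0·6·1}·(-1)^6·(+1)^0 = +1.
v=11: a=11^4·(≡6), b=11^2·(≡4) mod 11; (6|11)=-1, (4|11)=+1; (−1)^{4·2·5}·(-1)^2·(+1)^4 = +1.
v=∞: -8398 < 0 and 1615 > 0  ⇒  (a,b)_∞ = +1.
v=19: a=19^1·(≡2), b=19^3·(≡1) mod 19; (2|19)=-1, (1|19)=+1; (−1)^{1·3·9}·(-1)^3·(+1)^1 = +1.
v=5: a=5^0·(≡2), b=5^-1·(≡3) mod 5; (2|5)=-1, (3|5)=-1; (−1)^{0·-1·2}·(-1)^-1·(-1)^0 = -1.
v=2: v_2(a)=-5, v_2(b)=-4; units ≡ 1, 7 (mod 8); ε·ε+αω+βω = 0·1+-5·0+-4·0 ≡ 0  ⇒  (a,b)_2 = +1.
v=17: a=17^1·(≡8), b=17^3·(≡5) mod 17; (8|17)=+1, (5|17)=-1; (−1)^{1·3·8}·(+1)^3·(-1)^1 = -1.
v=7: a=7^-2·(≡1), b=7^-4·(≡3) mod 7; (1|7)=+1, (3|7)=-1; (−1)^{-2·-4·3}·(+1)^-4·(-1)^-2 = +1.
(-8398, 1615 / ℚ) ramifies at {5, 17}: a division algebra.

[5, 17]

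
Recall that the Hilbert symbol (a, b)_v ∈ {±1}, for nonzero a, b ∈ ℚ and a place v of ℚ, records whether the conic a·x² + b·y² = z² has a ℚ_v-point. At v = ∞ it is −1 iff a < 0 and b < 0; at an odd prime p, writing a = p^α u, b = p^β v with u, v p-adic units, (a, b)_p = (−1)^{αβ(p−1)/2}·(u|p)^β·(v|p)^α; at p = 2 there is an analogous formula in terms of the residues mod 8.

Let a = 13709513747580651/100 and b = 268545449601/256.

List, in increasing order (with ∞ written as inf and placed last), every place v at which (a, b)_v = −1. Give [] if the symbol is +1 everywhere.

[13, 17]

(a, b) ≡ (91, 561) mod (ℚ^×)²; places V = {2, 3, 5, 7, 11, 13, 17, ∞}.
(a,b)_13: α=3, u≡8; β=2, v≡8 (mod 13); (8|13)=-1, (8|13)=-1; sign (−1)^0·-1^2·-1^3 = -1.
(a,b)_3: α=6, u≡1; β=5, v≡1 (mod 3); (1|3)=+1, (1|3)=+1; sign (−1)^0·+1^5·+1^6 = +1.
(a,b)_11: α=4, u≡5; β=3, v≡2 (mod 11); (5|11)=+1, (2|11)=-1; sign (−1)^0·+1^3·-1^4 = +1.
(a,b)_5: α=-2, u≡4; β=0, v≡1 (mod 5); (4|5)=+1, (1|5)=+1; sign (−1)^0·+1^0·+1^-2 = +1.
(a,b)_17: α=4, u≡10; β=3, v≡9 (mod 17); (10|17)=-1, (9|17)=+1; sign (−1)^0·-1^3·+1^4 = -1.
(a,b)_7: α=1, u≡6; β=0, v≡4 (mod 7); (6|7)=-1, (4|7)=+1; sign (−1)^0·-1^0·+1^1 = +1.
(a,b)_2: α=-2, β=-8; u≡3, v≡1 (mod 8); ε(u)ε(v)=1·0, αω(v)=-2·0, βω(u)=-8·1; sum ≡ 0  ⇒  +1.
(a,b)_∞: sgn(91)=+, sgn(561)=+, so +1.
Ram(91, 561) = {13, 17}; no ℚ_13-point on the conic.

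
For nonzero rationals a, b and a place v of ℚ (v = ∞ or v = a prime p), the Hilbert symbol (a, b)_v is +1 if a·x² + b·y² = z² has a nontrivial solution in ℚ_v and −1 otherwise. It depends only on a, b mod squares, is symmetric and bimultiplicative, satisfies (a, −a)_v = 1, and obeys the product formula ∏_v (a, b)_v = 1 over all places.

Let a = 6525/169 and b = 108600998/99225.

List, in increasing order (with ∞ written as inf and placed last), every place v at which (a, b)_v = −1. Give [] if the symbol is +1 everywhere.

[2, 11, 19, 31]

(a, b) ≡ (29, 375782) mod (ℚ^×)²; places V = {2, 3, 5, 7, 11, 13, 17, 19, 29, 31, ∞}.
(a,b)_3: α=2, u≡2; β=-4, v≡2 (mod 3); (2|3)=-1, (2|3)=-1; sign (−1)^0·-1^-4·-1^2 = +1.
(a,b)_11: α=0, u≡6; β=1, v≡2 (mod 11); (6|11)=-1, (2|11)=-1; sign (−1)^0·-1^1·-1^0 = -1.
(a,b)_2: α=0, β=1; u≡5, v≡3 (mod 8); ε(u)ε(v)=0·1, αω(v)=0·1, βω(u)=1·1; sum ≡ 1  ⇒  -1.
(a,b)_19: α=0, u≡15; β=1, v≡13 (mod 19); (15|19)=-1, (13|19)=-1; sign (−1)^0·-1^1·-1^0 = -1.
(a,b)_5: α=2, u≡4; β=-2, v≡2 (mod 5); (4|5)=+1, (2|5)=-1; sign (−1)^0·+1^-2·-1^2 = +1.
(a,b)_29: α=1, u≡13; β=1, v≡13 (mod 29); (13|29)=+1, (13|29)=+1; sign (−1)^0·+1^1·+1^1 = +1.
(a,b)_31: α=0, u≡21; β=1, v≡19 (mod 31); (21|31)=-1, (19|31)=+1; sign (−1)^0·-1^1·+1^0 = -1.
(a,b)_13: α=-2, u≡12; β=0, v≡10 (mod 13); (12|13)=+1, (10|13)=+1; sign (−1)^0·+1^0·+1^-2 = +1.
(a,b)_17: α=0, u≡3; β=2, v≡5 (mod 17); (3|17)=-1, (5|17)=-1; sign (−1)^0·-1^2·-1^0 = +1.
(a,b)_∞: sgn(29)=+, sgn(375782)=+, so +1.
(a,b)_7: α=0, u≡1; β=-2, v≡1 (mod 7); (1|7)=+1, (1|7)=+1; sign (−1)^0·+1^-2·+1^0 = +1.
Ram(29, 375782) = {2, 11, 19, 31}; no ℚ_2-point on the conic.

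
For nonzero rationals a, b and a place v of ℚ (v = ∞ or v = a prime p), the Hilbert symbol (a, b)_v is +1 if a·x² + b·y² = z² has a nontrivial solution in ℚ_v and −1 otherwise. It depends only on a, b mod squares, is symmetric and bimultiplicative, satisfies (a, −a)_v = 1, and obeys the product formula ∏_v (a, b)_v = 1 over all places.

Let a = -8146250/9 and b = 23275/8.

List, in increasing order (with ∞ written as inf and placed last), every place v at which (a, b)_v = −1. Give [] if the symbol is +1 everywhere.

[2, 7]

Mod squares: a ≡ -266, b ≡ 38. Check v ∈ {∞, 2, 3, 5, 7, 19}.
v=5: a=5^4·(≡4), b=5^2·(≡2) mod 5; (4|5)=+1, (2|5)=-1; (−1)^{4·2·2}·(+1)^2·(-1)^4 = +1.
v=∞: -266 < 0 and 38 > 0  ⇒  (a,b)_∞ = +1.
v=2: v_2(a)=1, v_2(b)=-3; units ≡ 3, 3 (mod 8); ε·ε+αω+βω = 1·1+1·1+-3·1 ≡ 1  ⇒  (a,b)_2 = -1.
v=19: a=19^1·(≡11), b=19^1·(≡13) mod 19; (11|19)=+1, (13|19)=-1; (−1)^{1·1·9}·(+1)^1·(-1)^1 = +1.
v=7: a=7^3·(≡4), b=7^2·(≡6) mod 7; (4|7)=+1, (6|7)=-1; (−1)^{3·2·3}·(+1)^2·(-1)^3 = -1.
v=3: a=3^-2·(≡1), b=3^0·(≡2) mod 3; (1|3)=+1, (2|3)=-1; (−1)^{-2·0·1}·(+1)^0·(-1)^-2 = +1.
Ram(-266, 38) = {2, 7}; no ℚ_2-point on the conic.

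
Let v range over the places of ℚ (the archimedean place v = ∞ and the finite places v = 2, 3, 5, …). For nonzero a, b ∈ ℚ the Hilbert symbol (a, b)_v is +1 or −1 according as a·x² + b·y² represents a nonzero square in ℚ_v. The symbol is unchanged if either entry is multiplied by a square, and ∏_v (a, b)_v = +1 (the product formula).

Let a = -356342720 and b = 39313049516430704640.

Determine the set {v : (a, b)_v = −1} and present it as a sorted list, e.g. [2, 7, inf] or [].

[5, 29]

Mod squares: a ≡ -5567855, b ≡ 215. Check v ∈ {∞, 2, 3, 5, 19, 29, 43, 47}.
v=43: a=43^1·(≡6), b=43^3·(≡27) mod 43; (6|43)=+1, (27|43)=-1; (−1)^{1·3·21}·(+1)^3·(-1)^1 = +1.
v=47: a=47^1·(≡45), b=47^2·(≡7) mod 47; (45|47)=-1, (7|47)=+1; (−1)^{1·2·23}·(-1)^2·(+1)^1 = +1.
v=3: a=3^0·(≡1), b=3^2·(≡2) mod 3; (1|3)=+1, (2|3)=-1; (−1)^{0·2·1}·(+1)^2·(-1)^0 = +1.
v=2: v_2(a)=6, v_2(b)=14; units ≡ 1, 7 (mod 8); ε·ε+αω+βω = 0·1+6·0+14·0 ≡ 0  ⇒  (a,b)_2 = +1.
v=19: a=19^1·(≡1), b=19^2·(≡17) mod 19; (1|19)=+1, (17|19)=+1; (−1)^{1·2·9}·(+1)^2·(+1)^1 = +1.
v=∞: -5567855 < 0 and 215 > 0  ⇒  (a,b)_∞ = +1.
v=29: a=29^1·(≡26), b=29^2·(≡14) mod 29; (26|29)=-1, (14|29)=-1; (−1)^{1·2·14}·(-1)^2·(-1)^1 = -1.
v=5: a=5^1·(≡1), b=5^1·(≡3) mod 5; (1|5)=+1, (3|5)=-1; (−1)^{1·1·2}·(+1)^1·(-1)^1 = -1.
(-5567855, 215 / ℚ) ramifies at {5, 29}: a division algebra.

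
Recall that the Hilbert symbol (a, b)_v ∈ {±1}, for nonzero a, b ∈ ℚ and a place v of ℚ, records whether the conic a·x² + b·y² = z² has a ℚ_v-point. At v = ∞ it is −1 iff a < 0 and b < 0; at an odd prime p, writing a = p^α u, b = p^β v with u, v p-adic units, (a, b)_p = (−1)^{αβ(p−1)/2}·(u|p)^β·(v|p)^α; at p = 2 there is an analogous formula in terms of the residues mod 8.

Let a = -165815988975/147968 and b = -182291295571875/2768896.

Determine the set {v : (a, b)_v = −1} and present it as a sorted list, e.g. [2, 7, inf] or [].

Mod squares: a ≡ -78, b ≡ -35. Check v ∈ {∞, 2, 3, 5, 7, 13, 17, 23}.
v=23: a=23^2·(≡5), b=23^2·(≡17) mod 23; (5|23)=-1, (17|23)=-1; (−1)^{2·2·11}·(-1)^2·(-1)^2 = +1.
v=∞: -78 < 0 and -35 < 0  ⇒  (a,b)_∞ = -1.
v=5: a=5^2·(≡2), b=5^5·(≡2) mod 5; (2|5)=-1, (2|5)=-1; (−1)^{2·5·2}·(-1)^5·(-1)^2 = -1.
v=2: v_2(a)=-9, v_2(b)=-14; units ≡ 1, 5 (mod 8); ε·ε+αω+βω = 0·0+-9·1+-14·0 ≡ 1  ⇒  (a,b)_2 = -1.
v=7: a=7^2·(≡6), b=7^5·(≡1) mod 7; (6|7)=-1, (1|7)=+1; (−1)^{2·5·3}·(-1)^5·(+1)^2 = -1.
v=3: a=3^9·(≡1), b=3^8·(≡1) mod 3; (1|3)=+1, (1|3)=+1; (−1)^{9·8·1}·(+1)^8·(+1)^9 = +1.
v=13: a=13^1·(≡6), b=13^-2·(≡1) mod 13; (6|13)=-1, (1|13)=+1; (−1)^{1·-2·6}·(-1)^-2·(+1)^1 = +1.
v=17: a=17^-2·(≡5), b=17^0·(≡9) mod 17; (5|17)=-1, (9|17)=+1; (−1)^{-2·0·8}·(-1)^0·(+1)^-2 = +1.
(-78, -35 / ℚ) ramifies at {2, 5, 7, ∞}: a division algebra.

[2, 5, 7, inf]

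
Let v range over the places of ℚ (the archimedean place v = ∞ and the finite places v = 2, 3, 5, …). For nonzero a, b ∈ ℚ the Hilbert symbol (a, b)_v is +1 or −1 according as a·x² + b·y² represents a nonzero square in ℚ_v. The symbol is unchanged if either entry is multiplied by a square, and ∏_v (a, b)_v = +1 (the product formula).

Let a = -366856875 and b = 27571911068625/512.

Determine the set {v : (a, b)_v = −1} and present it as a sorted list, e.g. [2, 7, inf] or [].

(a, b) ≡ (-11, 210) mod (ℚ^×)²; places V = {2, 3, 5, 7, 11, ∞}.
(a,b)_2: α=0, β=-9; u≡5, v≡1 (mod 8); ε(u)ε(v)=0·0, αω(v)=0·0, βω(u)=-9·1; sum ≡ 1  ⇒  -1.
(a,b)_11: α=3, u≡2; β=8, v≡4 (mod 11); (2|11)=-1, (4|11)=+1; sign (−1)^0·-1^8·+1^3 = +1.
(a,b)_7: α=2, u≡3; β=3, v≡1 (mod 7); (3|7)=-1, (1|7)=+1; sign (−1)^0·-1^3·+1^2 = -1.
(a,b)_5: α=4, u≡4; β=3, v≡2 (mod 5); (4|5)=+1, (2|5)=-1; sign (−1)^0·+1^3·-1^4 = +1.
(a,b)_∞: sgn(-11)=−, sgn(210)=+, so +1.
(a,b)_3: α=2, u≡1; β=1, v≡1 (mod 3); (1|3)=+1, (1|3)=+1; sign (−1)^0·+1^1·+1^2 = +1.
(-11, 210 / ℚ) ramifies at {2, 7}: a division algebra.

[2, 7]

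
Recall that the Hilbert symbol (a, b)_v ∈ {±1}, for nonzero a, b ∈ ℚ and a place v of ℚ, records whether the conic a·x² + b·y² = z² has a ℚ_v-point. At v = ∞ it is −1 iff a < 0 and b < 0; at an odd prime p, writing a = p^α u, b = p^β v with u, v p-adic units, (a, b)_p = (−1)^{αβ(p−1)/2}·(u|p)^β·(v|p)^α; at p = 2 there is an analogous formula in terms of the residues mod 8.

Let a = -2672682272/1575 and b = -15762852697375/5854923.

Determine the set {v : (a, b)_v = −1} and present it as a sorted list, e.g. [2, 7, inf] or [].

[2, 37, 43, inf]

Mod squares: a ≡ -14, b ≡ -182965. Check v ∈ {∞, 2, 3, 5, 7, 13, 19, 23, 37, 41, 43, 47}.
v=37: a=37^2·(≡29), b=37^3·(≡17) mod 37; (29|37)=-1, (17|37)=-1; (−1)^{2·3·18}·(-1)^3·(-1)^2 = -1.
v=47: a=47^0·(≡23), b=47^2·(≡21) mod 47; (23|47)=-1, (21|47)=+1; (−1)^{0·2·23}·(-1)^2·(+1)^0 = +1.
v=43: a=43^0·(≡26), b=43^-1·(≡3) mod 43; (26|43)=-1, (3|43)=-1; (−1)^{0·-1·21}·(-1)^-1·(-1)^0 = -1.
v=5: a=5^-2·(≡1), b=5^3·(≡2) mod 5; (1|5)=+1, (2|5)=-1; (−1)^{-2·3·2}·(+1)^3·(-1)^-2 = +1.
v=41: a=41^0·(≡35), b=41^-2·(≡4) mod 41; (35|41)=-1, (4|41)=+1; (−1)^{0·-2·20}·(-1)^-2·(+1)^0 = +1.
v=7: a=7^-1·(≡6), b=7^2·(≡2) mod 7; (6|7)=-1, (2|7)=+1; (−1)^{-1·2·3}·(-1)^2·(+1)^-1 = +1.
v=2: v_2(a)=5, v_2(b)=0; units ≡ 1, 3 (mod 8); ε·ε+αω+βω = 0·1+5·1+0·0 ≡ 1  ⇒  (a,b)_2 = -1.
v=∞: -14 < 0 and -182965 < 0  ⇒  (a,b)_∞ = -1.
v=23: a=23^0·(≡2), b=23^1·(≡1) mod 23; (2|23)=+1, (1|23)=+1; (−1)^{0·1·11}·(+1)^1·(+1)^0 = +1.
v=3: a=3^-2·(≡1), b=3^-4·(≡2) mod 3; (1|3)=+1, (2|3)=-1; (−1)^{-2·-4·1}·(+1)^-4·(-1)^-2 = +1.
v=19: a=19^2·(≡6), b=19^0·(≡4) mod 19; (6|19)=+1, (4|19)=+1; (−1)^{2·0·9}·(+1)^0·(+1)^2 = +1.
v=13: a=13^2·(≡10), b=13^0·(≡1) mod 13; (10|13)=+1, (1|13)=+1; (−1)^{2·0·6}·(+1)^0·(+1)^2 = +1.
Ram(-14, -182965) = {2, 37, 43, ∞}; no ℚ_2-point on the conic.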